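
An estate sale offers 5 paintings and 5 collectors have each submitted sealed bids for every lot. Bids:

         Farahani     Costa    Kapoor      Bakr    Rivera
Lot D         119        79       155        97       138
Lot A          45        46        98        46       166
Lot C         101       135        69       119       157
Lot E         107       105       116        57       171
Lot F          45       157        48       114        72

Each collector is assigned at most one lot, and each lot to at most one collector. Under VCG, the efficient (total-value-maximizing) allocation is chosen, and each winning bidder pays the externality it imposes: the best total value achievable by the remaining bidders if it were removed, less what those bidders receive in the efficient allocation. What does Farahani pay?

Farahani pays $5.

Efficient allocation: Farahani→Lot E ($107), Costa→Lot F ($157), Kapoor→Lot D ($155), Bakr→Lot C ($119), Rivera→Lot A ($166); total welfare W = $704.
Farahani receives Lot E at value $107, so the others get W − 107 = $597.
Without Farahani: best allocation of the remaining 4 bidders over all 5 lots is Costa→Lot F ($157), Kapoor→Lot D ($155), Bakr→Lot C ($119), Rivera→Lot E ($171), total $602.
VCG payment = (others' best without Farahani) − (others' welfare with Farahani) = 602 − 597 = $5.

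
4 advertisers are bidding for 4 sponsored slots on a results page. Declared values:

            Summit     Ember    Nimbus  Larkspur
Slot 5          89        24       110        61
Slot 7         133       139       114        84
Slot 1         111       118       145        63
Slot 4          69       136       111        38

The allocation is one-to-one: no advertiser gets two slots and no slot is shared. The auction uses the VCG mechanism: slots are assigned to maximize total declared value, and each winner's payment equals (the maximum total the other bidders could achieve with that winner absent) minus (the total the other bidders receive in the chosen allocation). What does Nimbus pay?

Efficient allocation: Summit→Slot 7 ($133), Ember→Slot 4 ($136), Nimbus→Slot 1 ($145), Larkspur→Slot 5 ($61); total welfare W = $475.
Nimbus receives Slot 1 at value $145, so the others get W − 145 = $330.
Without Nimbus: best allocation of the remaining 3 bidders over all 4 slots is Summit→Slot 7 ($133), Ember→Slot 4 ($136), Larkspur→Slot 1 ($63), total $332.
VCG payment = (others' best without Nimbus) − (others' welfare with Nimbus) = 332 − 330 = $2.

Nimbus pays $2.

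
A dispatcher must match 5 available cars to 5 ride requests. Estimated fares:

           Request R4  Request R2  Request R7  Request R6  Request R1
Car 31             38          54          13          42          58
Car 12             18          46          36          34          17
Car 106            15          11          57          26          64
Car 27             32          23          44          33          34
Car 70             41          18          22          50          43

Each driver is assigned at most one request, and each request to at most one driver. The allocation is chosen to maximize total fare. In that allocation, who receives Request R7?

Car 106 receives Request R7.

Optimal: Car 31→Request R1 ($58), Car 12→Request R2 ($46), Car 106→Request R7 ($57), Car 27→Request R4 ($32), Car 70→Request R6 ($50) — total 58+46+57+32+50 = $243.
Column-greedy (each request in turn goes to its best remaining driver) gives $220, worse by 23.
Swapping Car 12↔Car 106 (Car 12→Request R7 $36, Car 106→Request R2 $11) loses 56.
Car 106's own top request is Request R1 ($64), but forcing Car 106→Request R1 and reassigning the rest optimally gives only $242 — worse by 1.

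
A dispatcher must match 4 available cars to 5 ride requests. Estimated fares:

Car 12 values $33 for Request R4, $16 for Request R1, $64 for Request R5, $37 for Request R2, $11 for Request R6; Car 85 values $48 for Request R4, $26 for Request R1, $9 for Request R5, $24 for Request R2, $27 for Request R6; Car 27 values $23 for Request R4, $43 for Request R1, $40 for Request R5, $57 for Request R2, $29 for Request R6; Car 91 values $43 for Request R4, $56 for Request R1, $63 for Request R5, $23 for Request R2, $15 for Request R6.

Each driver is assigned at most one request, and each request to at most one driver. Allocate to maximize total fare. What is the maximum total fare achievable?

Max total: $225

Optimal: Car 12→Request R5 ($64), Car 85→Request R4 ($48), Car 27→Request R2 ($57), Car 91→Request R1 ($56) — total 64+48+57+56 = $225.
Next-best assignment: Car 12→Request R5, Car 85→Request R6, Car 27→Request R2, Car 91→Request R1 = $204.
Swapping Car 12↔Car 91 (Car 12→Request R1 $16, Car 91→Request R5 $63) loses 41.
Checked against all permutations: $225 is optimal.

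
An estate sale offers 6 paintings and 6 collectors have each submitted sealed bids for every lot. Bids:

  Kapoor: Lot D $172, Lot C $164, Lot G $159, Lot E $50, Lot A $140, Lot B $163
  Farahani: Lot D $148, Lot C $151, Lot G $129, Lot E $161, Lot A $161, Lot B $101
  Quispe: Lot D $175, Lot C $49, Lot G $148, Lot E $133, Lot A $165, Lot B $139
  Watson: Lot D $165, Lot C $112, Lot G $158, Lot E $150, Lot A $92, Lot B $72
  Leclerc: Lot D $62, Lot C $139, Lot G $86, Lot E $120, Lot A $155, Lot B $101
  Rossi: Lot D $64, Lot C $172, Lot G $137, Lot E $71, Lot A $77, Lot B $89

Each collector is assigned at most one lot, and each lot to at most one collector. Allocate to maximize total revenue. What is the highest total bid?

Optimal: Kapoor→Lot B ($163), Farahani→Lot E ($161), Quispe→Lot D ($175), Watson→Lot G ($158), Leclerc→Lot A ($155), Rossi→Lot C ($172) — total 163+161+175+158+155+172 = $984.
Row-greedy (each collector in turn takes its best remaining lot) gives $884, worse by 100.

Maximum total: $984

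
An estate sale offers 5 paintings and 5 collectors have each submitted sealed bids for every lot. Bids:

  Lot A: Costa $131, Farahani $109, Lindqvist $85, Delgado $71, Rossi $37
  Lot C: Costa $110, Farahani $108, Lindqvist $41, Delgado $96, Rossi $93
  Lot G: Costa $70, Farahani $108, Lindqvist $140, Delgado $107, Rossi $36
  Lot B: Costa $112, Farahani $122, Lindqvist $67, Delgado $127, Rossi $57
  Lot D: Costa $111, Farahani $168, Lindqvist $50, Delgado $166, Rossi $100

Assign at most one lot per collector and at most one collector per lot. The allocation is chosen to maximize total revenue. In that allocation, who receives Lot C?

Rossi receives Lot C.

This is a one-to-one assignment (maximum-weight bipartite matching).
Optimal: Costa→Lot A ($131), Farahani→Lot D ($168), Lindqvist→Lot G ($140), Delgado→Lot B ($127), Rossi→Lot C ($93) — total 131+168+140+127+93 = $659.
Column-greedy (each lot in turn goes to its best remaining collector) gives $606, worse by 53.
Next-best assignment: Costa→Lot A, Farahani→Lot B, Lindqvist→Lot G, Delgado→Lot D, Rossi→Lot C = $652.
Rossi's own top lot is Lot D ($100), but forcing Rossi→Lot D and reassigning the rest optimally gives only $606 — worse by 53.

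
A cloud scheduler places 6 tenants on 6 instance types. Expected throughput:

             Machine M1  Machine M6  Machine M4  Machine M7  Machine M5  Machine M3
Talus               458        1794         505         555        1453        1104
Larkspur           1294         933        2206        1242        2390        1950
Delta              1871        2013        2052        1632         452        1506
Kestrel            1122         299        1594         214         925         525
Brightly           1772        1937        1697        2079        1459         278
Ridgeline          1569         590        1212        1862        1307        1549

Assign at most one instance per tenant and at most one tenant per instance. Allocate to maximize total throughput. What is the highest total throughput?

Max total: 11277 ops/s

Optimal: Talus→Machine M6 (1794 ops/s), Larkspur→Machine M5 (2390 ops/s), Delta→Machine M1 (1871 ops/s), Kestrel→Machine M4 (1594 ops/s), Brightly→Machine M7 (2079 ops/s), Ridgeline→Machine M3 (1549 ops/s) — total 1794+2390+1871+1594+2079+1549 = 11277 ops/s.
Column-greedy (each instance in turn goes to its best remaining tenant) gives 9854 ops/s, worse by 1423.
Next-best assignment: Talus→Machine M6, Larkspur→Machine M5, Delta→Machine M4, Kestrel→Machine M1, Brightly→Machine M7, Ridgeline→Machine M3 = 10986 ops/s.
Checked against all permutations: 11277 ops/s is optimal.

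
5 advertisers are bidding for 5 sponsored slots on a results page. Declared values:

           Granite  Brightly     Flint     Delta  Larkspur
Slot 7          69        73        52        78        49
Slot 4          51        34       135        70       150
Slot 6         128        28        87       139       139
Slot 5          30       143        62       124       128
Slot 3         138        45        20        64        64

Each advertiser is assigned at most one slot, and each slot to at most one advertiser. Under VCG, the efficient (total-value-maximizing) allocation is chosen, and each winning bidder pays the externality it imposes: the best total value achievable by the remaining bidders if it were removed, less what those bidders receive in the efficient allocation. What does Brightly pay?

Efficient allocation: Granite→Slot 3 ($138), Brightly→Slot 5 ($143), Flint→Slot 4 ($135), Delta→Slot 7 ($78), Larkspur→Slot 6 ($139); total welfare W = $633.
Brightly receives Slot 5 at value $143, so the others get W − 143 = $490.
Without Brightly: best allocation of the remaining 4 bidders over all 5 slots is Granite→Slot 3 ($138), Flint→Slot 4 ($135), Delta→Slot 6 ($139), Larkspur→Slot 5 ($128), total $540.
VCG payment = (others' best without Brightly) − (others' welfare with Brightly) = 540 − 490 = $50.

Brightly pays $50.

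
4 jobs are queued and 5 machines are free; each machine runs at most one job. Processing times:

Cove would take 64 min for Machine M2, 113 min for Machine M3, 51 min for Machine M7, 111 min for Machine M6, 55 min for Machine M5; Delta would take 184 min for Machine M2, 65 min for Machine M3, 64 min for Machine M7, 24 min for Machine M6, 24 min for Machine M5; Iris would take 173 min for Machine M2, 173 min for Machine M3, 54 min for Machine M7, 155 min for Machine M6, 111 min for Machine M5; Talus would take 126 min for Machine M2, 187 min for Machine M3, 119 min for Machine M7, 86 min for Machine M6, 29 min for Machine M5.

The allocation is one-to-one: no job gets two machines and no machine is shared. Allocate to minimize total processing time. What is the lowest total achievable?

Min total: 171 min

This is the linear assignment problem.
Optimal: Cove→Machine M2 (64 min), Delta→Machine M6 (24 min), Iris→Machine M7 (54 min), Talus→Machine M5 (29 min) — total 64+24+54+29 = 171 min.
Row-greedy (each job in turn takes its cheapest remaining machine) gives 312 min, worse by 141.
Next-best assignment: Cove→Machine M2, Delta→Machine M3, Iris→Machine M7, Talus→Machine M5 = 212 min.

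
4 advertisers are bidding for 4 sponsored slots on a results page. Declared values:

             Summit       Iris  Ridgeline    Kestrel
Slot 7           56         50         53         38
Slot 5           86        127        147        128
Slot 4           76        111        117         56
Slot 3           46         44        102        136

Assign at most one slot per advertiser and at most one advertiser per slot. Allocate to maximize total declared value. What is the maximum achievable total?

Optimal: Summit→Slot 7 ($56), Iris→Slot 4 ($111), Ridgeline→Slot 5 ($147), Kestrel→Slot 3 ($136) — total 56+111+147+136 = $450.
Row-greedy (each advertiser in turn takes its best remaining slot) gives $337, worse by 113.

Max total: $450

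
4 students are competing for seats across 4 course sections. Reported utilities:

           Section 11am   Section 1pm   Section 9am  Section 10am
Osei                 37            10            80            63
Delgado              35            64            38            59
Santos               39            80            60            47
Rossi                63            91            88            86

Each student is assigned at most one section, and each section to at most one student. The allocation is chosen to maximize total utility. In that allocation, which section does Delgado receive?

Delgado receives Section 10am.

Treat this as an assignment problem: match each student to one section.
Optimal: Osei→Section 9am (80 points), Delgado→Section 10am (59 points), Santos→Section 1pm (80 points), Rossi→Section 11am (63 points) — total 80+59+80+63 = 282 points.
Max-entry greedy (repeatedly take the single best remaining cell) gives 269 points, worse by 13.
Next-best assignment: Osei→Section 9am, Delgado→Section 11am, Santos→Section 1pm, Rossi→Section 10am = 281 points.
Checked against all permutations: 282 points is optimal.
Delgado's own top section is Section 1pm (64 points), but forcing Delgado→Section 1pm and reassigning the rest optimally gives only 269 points — worse by 13.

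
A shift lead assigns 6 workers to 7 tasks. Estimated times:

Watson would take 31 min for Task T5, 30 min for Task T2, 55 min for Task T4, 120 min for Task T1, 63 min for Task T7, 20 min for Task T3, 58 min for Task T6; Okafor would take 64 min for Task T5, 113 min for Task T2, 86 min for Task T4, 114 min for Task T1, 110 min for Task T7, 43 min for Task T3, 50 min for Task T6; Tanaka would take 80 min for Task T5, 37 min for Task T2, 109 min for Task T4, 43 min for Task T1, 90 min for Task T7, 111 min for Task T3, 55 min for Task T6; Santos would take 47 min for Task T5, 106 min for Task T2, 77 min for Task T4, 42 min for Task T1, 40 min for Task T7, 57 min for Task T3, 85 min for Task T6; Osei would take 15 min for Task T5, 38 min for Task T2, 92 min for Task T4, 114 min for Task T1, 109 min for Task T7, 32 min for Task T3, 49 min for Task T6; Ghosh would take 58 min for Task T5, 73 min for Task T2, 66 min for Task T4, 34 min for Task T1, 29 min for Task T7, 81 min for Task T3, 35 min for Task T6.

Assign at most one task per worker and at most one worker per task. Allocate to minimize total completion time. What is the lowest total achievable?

Minimum total: 193 min

Optimal: Watson→Task T3 (20 min), Okafor→Task T6 (50 min), Tanaka→Task T2 (37 min), Santos→Task T1 (42 min), Osei→Task T5 (15 min), Ghosh→Task T7 (29 min) — total 20+50+37+42+15+29 = 193 min.
Row-greedy (each worker in turn takes its cheapest remaining task) gives 196 min, worse by 3.
Next-best assignment: Watson→Task T3, Okafor→Task T6, Tanaka→Task T2, Santos→Task T7, Osei→Task T5, Ghosh→Task T1 = 196 min.
Swapping Tanaka↔Santos (Tanaka→Task T1 43 min, Santos→Task T2 106 min) adds 70.
Checked against all permutations: 193 min is optimal.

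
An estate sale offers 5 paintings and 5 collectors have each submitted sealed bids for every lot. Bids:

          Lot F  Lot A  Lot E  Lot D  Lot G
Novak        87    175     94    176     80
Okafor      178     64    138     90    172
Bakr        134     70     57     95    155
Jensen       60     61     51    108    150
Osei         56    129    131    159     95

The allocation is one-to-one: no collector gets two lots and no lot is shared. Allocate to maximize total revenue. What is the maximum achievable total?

Max total: $756

This is the linear assignment problem.
Optimal: Novak→Lot A ($175), Okafor→Lot E ($138), Bakr→Lot F ($134), Jensen→Lot G ($150), Osei→Lot D ($159) — total 175+138+134+150+159 = $756.
Max-entry greedy (repeatedly take the single best remaining cell) gives $701, worse by 55.
Swapping Novak↔Bakr (Novak→Lot F $87, Bakr→Lot A $70) loses 152.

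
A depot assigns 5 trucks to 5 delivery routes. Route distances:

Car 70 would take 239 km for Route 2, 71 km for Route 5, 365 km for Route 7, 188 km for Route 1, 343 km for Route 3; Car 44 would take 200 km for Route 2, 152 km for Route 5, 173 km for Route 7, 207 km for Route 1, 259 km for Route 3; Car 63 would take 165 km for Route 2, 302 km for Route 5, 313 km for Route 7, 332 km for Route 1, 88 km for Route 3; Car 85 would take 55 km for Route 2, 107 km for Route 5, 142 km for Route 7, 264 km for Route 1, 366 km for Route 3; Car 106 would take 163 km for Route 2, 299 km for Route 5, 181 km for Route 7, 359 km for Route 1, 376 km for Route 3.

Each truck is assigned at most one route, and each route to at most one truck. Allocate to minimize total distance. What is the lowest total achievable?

Min total: 602 km

Optimal: Car 70→Route 5 (71 km), Car 44→Route 1 (207 km), Car 63→Route 3 (88 km), Car 85→Route 2 (55 km), Car 106→Route 7 (181 km) — total 71+207+88+55+181 = 602 km.
Column-greedy (each route in turn goes to its cheapest remaining truck) gives 1007 km, worse by 405.
Swapping Car 44↔Car 106 (Car 44→Route 7 173 km, Car 106→Route 1 359 km) adds 144.
No other one-to-one assignment undercuts 602 km.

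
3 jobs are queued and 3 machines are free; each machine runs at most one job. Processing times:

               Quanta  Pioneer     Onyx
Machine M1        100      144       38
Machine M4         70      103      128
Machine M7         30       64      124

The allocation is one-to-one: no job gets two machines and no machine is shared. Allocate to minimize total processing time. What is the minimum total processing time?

Treat this as an assignment problem: match each job to one machine.
Optimal: Quanta→Machine M7 (30 min), Pioneer→Machine M4 (103 min), Onyx→Machine M1 (38 min) — total 30+103+38 = 171 min.
Column-greedy (each machine in turn goes to its cheapest remaining job) gives 172 min, worse by 1.
Checked against all permutations: 171 min is optimal.

Min total: 171 min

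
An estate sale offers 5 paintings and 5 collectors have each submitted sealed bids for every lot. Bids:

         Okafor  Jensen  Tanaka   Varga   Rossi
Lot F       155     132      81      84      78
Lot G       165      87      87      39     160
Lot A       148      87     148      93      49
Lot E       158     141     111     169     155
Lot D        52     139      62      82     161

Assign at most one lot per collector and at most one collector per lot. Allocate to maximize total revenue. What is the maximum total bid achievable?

Max total: $775

This is the linear assignment problem.
Optimal: Okafor→Lot G ($165), Jensen→Lot F ($132), Tanaka→Lot A ($148), Varga→Lot E ($169), Rossi→Lot D ($161) — total 165+132+148+169+161 = $775.
Row-greedy (each collector in turn takes its best remaining lot) gives $699, worse by 76.
No other one-to-one assignment exceeds $775.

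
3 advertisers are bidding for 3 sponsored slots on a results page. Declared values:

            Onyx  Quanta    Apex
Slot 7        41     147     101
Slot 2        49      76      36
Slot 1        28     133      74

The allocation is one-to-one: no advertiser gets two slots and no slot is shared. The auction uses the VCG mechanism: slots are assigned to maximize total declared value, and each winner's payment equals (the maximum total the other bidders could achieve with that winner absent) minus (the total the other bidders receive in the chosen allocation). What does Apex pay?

Apex pays $14.

Efficient allocation: Onyx→Slot 2 ($49), Quanta→Slot 1 ($133), Apex→Slot 7 ($101); total welfare W = $283.
Apex receives Slot 7 at value $101, so the others get W − 101 = $182.
Without Apex: best allocation of the remaining 2 bidders over all 3 slots is Onyx→Slot 2 ($49), Quanta→Slot 7 ($147), total $196.
VCG payment = (others' best without Apex) − (others' welfare with Apex) = 196 − 182 = $14.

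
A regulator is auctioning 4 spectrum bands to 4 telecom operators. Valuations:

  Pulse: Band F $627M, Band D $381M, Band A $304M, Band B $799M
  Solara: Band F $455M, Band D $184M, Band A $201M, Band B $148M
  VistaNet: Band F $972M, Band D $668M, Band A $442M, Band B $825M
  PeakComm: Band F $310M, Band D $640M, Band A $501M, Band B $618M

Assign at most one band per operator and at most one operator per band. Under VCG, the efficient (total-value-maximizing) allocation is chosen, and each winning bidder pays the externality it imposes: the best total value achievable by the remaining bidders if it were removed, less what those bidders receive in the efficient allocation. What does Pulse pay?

Efficient allocation: Pulse→Band B ($799M), Solara→Band A ($201M), VistaNet→Band F ($972M), PeakComm→Band D ($640M); total welfare W = $2612M.
Pulse receives Band B at value $799M, so the others get W − 799 = $1813M.
Without Pulse: best allocation of the remaining 3 bidders over all 4 bands is Solara→Band F ($455M), VistaNet→Band B ($825M), PeakComm→Band D ($640M), total $1920M.
VCG payment = (others' best without Pulse) − (others' welfare with Pulse) = 1920 − 1813 = $107M.

Pulse pays $107M.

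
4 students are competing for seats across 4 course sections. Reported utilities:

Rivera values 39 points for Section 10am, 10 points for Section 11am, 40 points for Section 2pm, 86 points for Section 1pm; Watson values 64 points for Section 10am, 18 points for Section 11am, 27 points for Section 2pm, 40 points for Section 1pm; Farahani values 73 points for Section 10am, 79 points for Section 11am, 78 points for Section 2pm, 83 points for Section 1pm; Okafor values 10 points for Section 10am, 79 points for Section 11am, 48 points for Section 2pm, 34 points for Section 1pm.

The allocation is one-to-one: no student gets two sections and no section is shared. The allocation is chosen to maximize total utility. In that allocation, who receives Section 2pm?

Optimal: Rivera→Section 1pm (86 points), Watson→Section 10am (64 points), Farahani→Section 2pm (78 points), Okafor→Section 11am (79 points) — total 86+64+78+79 = 307 points.
Column-greedy (each section in turn goes to its best remaining student) gives 232 points, worse by 75.
Every other assignment is strictly worse.
Farahani's own top section is Section 1pm (83 points), but forcing Farahani→Section 1pm and reassigning the rest optimally gives only 266 points — worse by 41.

Farahani receives Section 2pm.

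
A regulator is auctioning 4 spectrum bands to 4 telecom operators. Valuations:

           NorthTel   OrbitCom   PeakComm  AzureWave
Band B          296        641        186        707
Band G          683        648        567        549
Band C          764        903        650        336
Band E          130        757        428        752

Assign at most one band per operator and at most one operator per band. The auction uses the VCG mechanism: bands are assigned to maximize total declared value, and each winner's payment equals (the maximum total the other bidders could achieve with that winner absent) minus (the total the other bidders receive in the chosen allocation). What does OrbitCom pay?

OrbitCom pays $45M.

Efficient allocation: NorthTel→Band G ($683M), OrbitCom→Band E ($757M), PeakComm→Band C ($650M), AzureWave→Band B ($707M); total welfare W = $2797M.
OrbitCom receives Band E at value $757M, so the others get W − 757 = $2040M.
Without OrbitCom: best allocation of the remaining 3 bidders over all 4 bands is NorthTel→Band G ($683M), PeakComm→Band C ($650M), AzureWave→Band E ($752M), total $2085M.
VCG payment = (others' best without OrbitCom) − (others' welfare with OrbitCom) = 2085 − 2040 = $45M.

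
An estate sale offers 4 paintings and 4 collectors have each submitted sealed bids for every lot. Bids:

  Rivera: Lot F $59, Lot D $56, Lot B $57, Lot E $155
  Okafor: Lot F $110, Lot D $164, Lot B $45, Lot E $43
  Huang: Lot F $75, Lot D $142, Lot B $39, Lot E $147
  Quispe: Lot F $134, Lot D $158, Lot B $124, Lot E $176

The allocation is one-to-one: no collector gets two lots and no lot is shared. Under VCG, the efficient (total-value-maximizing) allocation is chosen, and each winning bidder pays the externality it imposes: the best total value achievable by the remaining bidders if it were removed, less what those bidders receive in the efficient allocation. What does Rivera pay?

Rivera pays $69.

Efficient allocation: Rivera→Lot E ($155), Okafor→Lot F ($110), Huang→Lot D ($142), Quispe→Lot B ($124); total welfare W = $531.
Rivera receives Lot E at value $155, so the others get W − 155 = $376.
Without Rivera: best allocation of the remaining 3 bidders over all 4 lots is Okafor→Lot D ($164), Huang→Lot E ($147), Quispe→Lot F ($134), total $445.
VCG payment = (others' best without Rivera) − (others' welfare with Rivera) = 445 − 376 = $69.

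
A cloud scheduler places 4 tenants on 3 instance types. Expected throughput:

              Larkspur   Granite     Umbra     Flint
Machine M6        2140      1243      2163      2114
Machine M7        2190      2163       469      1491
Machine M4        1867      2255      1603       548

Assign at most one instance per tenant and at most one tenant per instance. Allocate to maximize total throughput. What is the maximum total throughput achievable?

Treat this as an assignment problem: match each tenant to one instance.
Optimal: Umbra→Machine M6 (2163 ops/s), Larkspur→Machine M7 (2190 ops/s), Granite→Machine M4 (2255 ops/s) — total 2163+2190+2255 = 6608 ops/s.
No other one-to-one assignment exceeds 6608 ops/s.

Max total: 6608 ops/s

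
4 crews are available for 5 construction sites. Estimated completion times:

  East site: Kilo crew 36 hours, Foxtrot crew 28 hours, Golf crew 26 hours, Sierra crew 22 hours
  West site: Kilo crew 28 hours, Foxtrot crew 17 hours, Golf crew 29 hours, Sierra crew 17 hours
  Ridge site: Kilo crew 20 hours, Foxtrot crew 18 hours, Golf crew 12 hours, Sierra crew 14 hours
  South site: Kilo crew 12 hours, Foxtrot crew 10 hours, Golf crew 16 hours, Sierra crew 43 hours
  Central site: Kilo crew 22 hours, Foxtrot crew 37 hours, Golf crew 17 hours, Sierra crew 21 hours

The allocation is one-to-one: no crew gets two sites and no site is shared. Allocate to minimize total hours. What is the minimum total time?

Treat this as an assignment problem: match each crew to one site.
Optimal: Kilo crew→South site (12 hours), Foxtrot crew→West site (17 hours), Golf crew→Central site (17 hours), Sierra crew→Ridge site (14 hours) — total 12+17+17+14 = 60 hours.
Row-greedy (each crew in turn takes its cheapest remaining site) gives 62 hours, worse by 2.
Next-best assignment: Kilo crew→Central site, Foxtrot crew→South site, Golf crew→Ridge site, Sierra crew→West site = 61 hours.
No other one-to-one assignment undercuts 60 hours.

Min total: 60 hours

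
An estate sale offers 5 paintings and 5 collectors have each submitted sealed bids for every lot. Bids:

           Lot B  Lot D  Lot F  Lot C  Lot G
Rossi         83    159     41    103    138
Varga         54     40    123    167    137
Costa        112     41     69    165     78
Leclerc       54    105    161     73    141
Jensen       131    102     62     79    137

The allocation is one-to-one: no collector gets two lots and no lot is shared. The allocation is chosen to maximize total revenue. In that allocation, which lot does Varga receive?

Varga receives Lot G.

Optimal: Rossi→Lot D ($159), Varga→Lot G ($137), Costa→Lot C ($165), Leclerc→Lot F ($161), Jensen→Lot B ($131) — total 159+137+165+161+131 = $753.
Column-greedy (each lot in turn goes to its best remaining collector) gives $696, worse by 57.
No other one-to-one assignment exceeds $753.
Varga's own top lot is Lot C ($167), but forcing Varga→Lot C and reassigning the rest optimally gives only $736 — worse by 17.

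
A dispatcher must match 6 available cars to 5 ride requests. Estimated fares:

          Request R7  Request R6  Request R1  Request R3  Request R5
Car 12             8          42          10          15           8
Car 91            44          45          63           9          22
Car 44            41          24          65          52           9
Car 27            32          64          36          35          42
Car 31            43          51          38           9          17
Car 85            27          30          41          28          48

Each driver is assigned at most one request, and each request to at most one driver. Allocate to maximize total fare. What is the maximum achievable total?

Max total: $270

Optimal: Car 31→Request R7 ($43), Car 27→Request R6 ($64), Car 91→Request R1 ($63), Car 44→Request R3 ($52), Car 85→Request R5 ($48) — total 43+64+63+52+48 = $270.
Swapping Car 31↔Car 27 (Car 31→Request R6 $51, Car 27→Request R7 $32) loses 24.
No other one-to-one assignment exceeds $270.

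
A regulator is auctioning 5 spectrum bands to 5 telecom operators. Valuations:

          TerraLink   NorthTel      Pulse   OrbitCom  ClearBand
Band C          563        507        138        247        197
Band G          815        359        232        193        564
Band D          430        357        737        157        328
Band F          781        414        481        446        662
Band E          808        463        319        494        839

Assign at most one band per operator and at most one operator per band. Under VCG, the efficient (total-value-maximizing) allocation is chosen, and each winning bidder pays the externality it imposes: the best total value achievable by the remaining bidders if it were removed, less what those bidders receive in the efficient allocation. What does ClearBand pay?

ClearBand pays $48M.

Efficient allocation: TerraLink→Band G ($815M), NorthTel→Band C ($507M), Pulse→Band D ($737M), OrbitCom→Band F ($446M), ClearBand→Band E ($839M); total welfare W = $3344M.
ClearBand receives Band E at value $839M, so the others get W − 839 = $2505M.
Without ClearBand: best allocation of the remaining 4 bidders over all 5 bands is TerraLink→Band G ($815M), NorthTel→Band C ($507M), Pulse→Band D ($737M), OrbitCom→Band E ($494M), total $2553M.
VCG payment = (others' best without ClearBand) − (others' welfare with ClearBand) = 2553 − 2505 = $48M.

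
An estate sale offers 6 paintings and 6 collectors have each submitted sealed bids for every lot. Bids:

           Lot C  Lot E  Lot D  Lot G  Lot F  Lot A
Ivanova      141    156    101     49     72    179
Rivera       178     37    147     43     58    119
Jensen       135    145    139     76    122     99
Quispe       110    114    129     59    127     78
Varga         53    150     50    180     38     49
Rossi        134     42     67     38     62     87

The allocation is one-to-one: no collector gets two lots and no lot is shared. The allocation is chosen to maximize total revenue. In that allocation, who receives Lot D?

Optimal: Ivanova→Lot A ($179), Rivera→Lot D ($147), Jensen→Lot E ($145), Quispe→Lot F ($127), Varga→Lot G ($180), Rossi→Lot C ($134) — total 179+147+145+127+180+134 = $912.
Column-greedy (each lot in turn goes to its best remaining collector) gives $867, worse by 45.
Every other assignment is strictly worse.
Rivera's own top lot is Lot C ($178), but forcing Rivera→Lot C and reassigning the rest optimally gives only $876 — worse by 36.

Rivera receives Lot D.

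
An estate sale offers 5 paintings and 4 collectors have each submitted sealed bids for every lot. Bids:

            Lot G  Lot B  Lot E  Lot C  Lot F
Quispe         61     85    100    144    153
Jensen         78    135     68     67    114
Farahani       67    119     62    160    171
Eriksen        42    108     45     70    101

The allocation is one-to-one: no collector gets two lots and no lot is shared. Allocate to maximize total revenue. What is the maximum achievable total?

Optimal: Quispe→Lot C ($144), Jensen→Lot G ($78), Farahani→Lot F ($171), Eriksen→Lot B ($108) — total 144+78+171+108 = $501.
Swapping Farahani↔Quispe (Farahani→Lot C $160, Quispe→Lot F $153) loses 2.

Max total: $501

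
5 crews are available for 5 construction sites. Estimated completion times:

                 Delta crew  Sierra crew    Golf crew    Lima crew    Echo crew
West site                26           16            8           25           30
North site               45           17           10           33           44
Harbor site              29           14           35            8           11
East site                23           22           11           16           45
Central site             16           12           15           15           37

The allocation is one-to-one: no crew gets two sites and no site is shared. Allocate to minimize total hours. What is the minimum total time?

Treat this as an assignment problem: match each crew to one site.
Optimal: Delta crew→Central site (16 hours), Sierra crew→North site (17 hours), Golf crew→West site (8 hours), Lima crew→East site (16 hours), Echo crew→Harbor site (11 hours) — total 16+17+8+16+11 = 68 hours.
Column-greedy (each site in turn goes to its cheapest remaining crew) gives 93 hours, worse by 25.

Min total: 68 hours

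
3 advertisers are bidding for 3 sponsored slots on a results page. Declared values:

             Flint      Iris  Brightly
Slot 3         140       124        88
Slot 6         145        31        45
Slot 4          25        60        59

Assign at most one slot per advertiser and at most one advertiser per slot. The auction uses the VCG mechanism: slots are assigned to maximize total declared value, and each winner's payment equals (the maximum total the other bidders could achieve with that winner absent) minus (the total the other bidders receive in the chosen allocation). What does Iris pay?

Iris pays $29.

Efficient allocation: Flint→Slot 6 ($145), Iris→Slot 3 ($124), Brightly→Slot 4 ($59); total welfare W = $328.
Iris receives Slot 3 at value $124, so the others get W − 124 = $204.
Without Iris: best allocation of the remaining 2 bidders over all 3 slots is Flint→Slot 6 ($145), Brightly→Slot 3 ($88), total $233.
VCG payment = (others' best without Iris) − (others' welfare with Iris) = 233 − 204 = $29.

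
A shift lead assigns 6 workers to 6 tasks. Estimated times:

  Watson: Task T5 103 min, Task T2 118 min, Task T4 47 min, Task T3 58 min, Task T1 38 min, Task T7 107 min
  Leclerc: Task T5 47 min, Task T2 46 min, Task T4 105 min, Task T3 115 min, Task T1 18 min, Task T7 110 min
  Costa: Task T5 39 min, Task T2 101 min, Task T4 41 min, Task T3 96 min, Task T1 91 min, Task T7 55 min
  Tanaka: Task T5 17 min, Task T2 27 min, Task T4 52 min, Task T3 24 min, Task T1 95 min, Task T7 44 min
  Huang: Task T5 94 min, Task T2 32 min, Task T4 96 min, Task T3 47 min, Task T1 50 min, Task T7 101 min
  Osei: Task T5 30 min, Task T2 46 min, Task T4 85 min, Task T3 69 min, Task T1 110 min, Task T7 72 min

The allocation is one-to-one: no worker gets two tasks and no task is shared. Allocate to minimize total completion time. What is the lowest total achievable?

This is a one-to-one assignment (minimum-cost bipartite matching).
Optimal: Watson→Task T4 (47 min), Leclerc→Task T1 (18 min), Costa→Task T7 (55 min), Tanaka→Task T3 (24 min), Huang→Task T2 (32 min), Osei→Task T5 (30 min) — total 47+18+55+24+32+30 = 206 min.
Row-greedy (each worker in turn takes its cheapest remaining task) gives 315 min, worse by 109.
Next-best assignment: Watson→Task T3, Leclerc→Task T1, Costa→Task T4, Tanaka→Task T7, Huang→Task T2, Osei→Task T5 = 223 min.
Swapping Leclerc↔Osei (Leclerc→Task T5 47 min, Osei→Task T1 110 min) adds 109.
Checked against all permutations: 206 min is optimal.

Min total: 206 min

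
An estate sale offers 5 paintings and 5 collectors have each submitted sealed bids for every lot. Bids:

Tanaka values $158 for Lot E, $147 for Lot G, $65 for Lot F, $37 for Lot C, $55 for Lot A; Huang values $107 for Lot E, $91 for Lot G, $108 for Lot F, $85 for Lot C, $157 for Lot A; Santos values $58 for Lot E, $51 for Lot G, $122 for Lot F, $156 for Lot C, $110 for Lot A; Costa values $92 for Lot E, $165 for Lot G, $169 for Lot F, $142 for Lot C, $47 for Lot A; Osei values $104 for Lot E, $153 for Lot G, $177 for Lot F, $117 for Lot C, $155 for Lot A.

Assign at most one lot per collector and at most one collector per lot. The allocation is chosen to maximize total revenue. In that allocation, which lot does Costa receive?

Costa receives Lot G.

Treat this as an assignment problem: match each collector to one lot.
Optimal: Tanaka→Lot E ($158), Huang→Lot A ($157), Santos→Lot C ($156), Costa→Lot G ($165), Osei→Lot F ($177) — total 158+157+156+165+177 = $813.
Row-greedy (each collector in turn takes its best remaining lot) gives $793, worse by 20.
Next-best assignment: Tanaka→Lot E, Huang→Lot A, Santos→Lot C, Costa→Lot F, Osei→Lot G = $793.
Swapping Huang↔Tanaka (Huang→Lot E $107, Tanaka→Lot A $55) loses 153.
Costa's own top lot is Lot F ($169), but forcing Costa→Lot F and reassigning the rest optimally gives only $793 — worse by 20.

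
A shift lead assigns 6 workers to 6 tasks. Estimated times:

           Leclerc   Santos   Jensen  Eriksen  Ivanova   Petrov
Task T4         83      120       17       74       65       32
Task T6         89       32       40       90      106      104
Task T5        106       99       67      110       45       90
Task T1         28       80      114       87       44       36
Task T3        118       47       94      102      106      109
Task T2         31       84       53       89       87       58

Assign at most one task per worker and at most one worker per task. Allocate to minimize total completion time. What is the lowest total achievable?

This is the linear assignment problem.
Optimal: Leclerc→Task T2 (31 min), Santos→Task T6 (32 min), Jensen→Task T4 (17 min), Eriksen→Task T3 (102 min), Ivanova→Task T5 (45 min), Petrov→Task T1 (36 min) — total 31+32+17+102+45+36 = 263 min.
Row-greedy (each worker in turn takes its cheapest remaining task) gives 320 min, worse by 57.
Swapping Jensen↔Leclerc (Jensen→Task T2 53 min, Leclerc→Task T4 83 min) adds 88.

Minimum total: 263 min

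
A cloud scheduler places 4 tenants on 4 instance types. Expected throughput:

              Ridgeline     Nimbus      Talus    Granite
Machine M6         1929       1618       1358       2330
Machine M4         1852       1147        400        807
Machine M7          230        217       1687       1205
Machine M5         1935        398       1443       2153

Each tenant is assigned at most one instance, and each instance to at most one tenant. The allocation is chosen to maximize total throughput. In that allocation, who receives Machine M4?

Optimal: Ridgeline→Machine M4 (1852 ops/s), Nimbus→Machine M6 (1618 ops/s), Talus→Machine M7 (1687 ops/s), Granite→Machine M5 (2153 ops/s) — total 1852+1618+1687+2153 = 7310 ops/s.
No other one-to-one assignment exceeds 7310 ops/s.
Ridgeline's own top instance is Machine M5 (1935 ops/s), but forcing Ridgeline→Machine M5 and reassigning the rest optimally gives only 7099 ops/s — worse by 211.

Ridgeline receives Machine M4.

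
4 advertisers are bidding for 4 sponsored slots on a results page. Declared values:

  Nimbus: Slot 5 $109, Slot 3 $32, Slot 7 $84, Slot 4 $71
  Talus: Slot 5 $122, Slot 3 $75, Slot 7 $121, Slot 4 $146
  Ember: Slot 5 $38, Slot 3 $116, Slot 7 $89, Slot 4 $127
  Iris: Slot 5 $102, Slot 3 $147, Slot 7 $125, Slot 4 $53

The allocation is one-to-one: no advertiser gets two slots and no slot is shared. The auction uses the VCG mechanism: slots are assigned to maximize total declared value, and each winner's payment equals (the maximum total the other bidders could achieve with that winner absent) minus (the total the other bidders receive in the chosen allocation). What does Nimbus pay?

Nimbus pays $1.

Efficient allocation: Nimbus→Slot 5 ($109), Talus→Slot 7 ($121), Ember→Slot 4 ($127), Iris→Slot 3 ($147); total welfare W = $504.
Nimbus receives Slot 5 at value $109, so the others get W − 109 = $395.
Without Nimbus: best allocation of the remaining 3 bidders over all 4 slots is Talus→Slot 5 ($122), Ember→Slot 4 ($127), Iris→Slot 3 ($147), total $396.
VCG payment = (others' best without Nimbus) − (others' welfare with Nimbus) = 396 − 395 = $1.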